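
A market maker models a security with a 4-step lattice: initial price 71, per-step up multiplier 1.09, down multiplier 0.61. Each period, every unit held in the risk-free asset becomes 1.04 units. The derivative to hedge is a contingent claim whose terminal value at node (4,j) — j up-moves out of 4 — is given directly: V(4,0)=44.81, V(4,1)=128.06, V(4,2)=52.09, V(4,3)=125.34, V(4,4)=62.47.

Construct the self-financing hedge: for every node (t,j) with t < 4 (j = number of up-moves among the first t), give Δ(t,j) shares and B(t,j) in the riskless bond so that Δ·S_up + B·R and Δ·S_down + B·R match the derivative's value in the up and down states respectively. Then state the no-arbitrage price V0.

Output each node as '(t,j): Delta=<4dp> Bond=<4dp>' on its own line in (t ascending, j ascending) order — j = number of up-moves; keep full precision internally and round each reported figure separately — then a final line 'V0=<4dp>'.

(0,0): Delta=-0.7552 Bond=122.8768
(1,0): Delta=2.0240 Bond=7.4273
(1,1): Delta=-0.9360 Bond=141.7878
(2,0): Delta=-4.5028 Bond=180.1554
(2,1): Delta=2.4487 Bond=-12.3257
(2,2): Delta=-1.1563 Bond=166.0389
(3,0): Delta=10.7621 Bond=-58.6412
(3,1): Delta=-5.4961 Bond=215.9665
(3,2): Delta=2.9657 Bond=-39.4217
(3,3): Delta=-1.4245 Bond=197.3435
V0=69.2597

Since d<R<u, set p* = (R−d)/(u−d) = 0.8958; price each node as the discounted p*-expectation of its children.
Terminal values V(4,·): V(4,0)=44.8100, V(4,1)=128.0600, V(4,2)=52.0900, V(4,3)=125.3400, V(4,4)=62.4700
(3,0): S=16.1157. Δ = (V_up−V_dn)/(S_up−S_dn) = (128.0600−44.8100)/(17.5661−9.8305) = 10.7621. V = [p*·128.0600 + (1−p*)·44.8100]/1.04 = 114.7963. B = V − Δ·S = -58.6412.
(3,1): S=28.7968. Δ = (V_up−V_dn)/(S_up−S_dn) = (52.0900−128.0600)/(31.3885−17.5661) = -5.4961. V = [p*·52.0900 + (1−p*)·128.0600]/1.04 = 57.6957. B = V − Δ·S = 215.9665.
(3,2): S=51.4566. Δ = (V_up−V_dn)/(S_up−S_dn) = (125.3400−52.0900)/(56.0877−31.3885) = 2.9657. V = [p*·125.3400 + (1−p*)·52.0900]/1.04 = 113.1825. B = V − Δ·S = -39.4217.
(3,3): S=91.9471. Δ = (V_up−V_dn)/(S_up−S_dn) = (62.4700−125.3400)/(100.2223−56.0877) = -1.4245. V = [p*·62.4700 + (1−p*)·125.3400]/1.04 = 66.3644. B = V − Δ·S = 197.3435.
(2,0): S=26.4191. Δ = (V_up−V_dn)/(S_up−S_dn) = (57.6957−114.7963)/(28.7968−16.1157) = -4.5028. V = [p*·57.6957 + (1−p*)·114.7963]/1.04 = 61.1959. B = V − Δ·S = 180.1554.
(2,1): S=47.2079. Δ = (V_up−V_dn)/(S_up−S_dn) = (113.1825−57.6957)/(51.4566−28.7968) = 2.4487. V = [p*·113.1825 + (1−p*)·57.6957]/1.04 = 103.2717. B = V − Δ·S = -12.3257.
(2,2): S=84.3551. Δ = (V_up−V_dn)/(S_up−S_dn) = (66.3644−113.1825)/(91.9471−51.4566) = -1.1563. V = [p*·66.3644 + (1−p*)·113.1825]/1.04 = 68.5012. B = V − Δ·S = 166.0389.
(1,0): S=43.3100. Δ = (V_up−V_dn)/(S_up−S_dn) = (103.2717−61.1959)/(47.2079−26.4191) = 2.0240. V = [p*·103.2717 + (1−p*)·61.1959]/1.04 = 95.0854. B = V − Δ·S = 7.4273.
(1,1): S=77.3900. Δ = (V_up−V_dn)/(S_up−S_dn) = (68.5012−103.2717)/(84.3551−47.2079) = -0.9360. V = [p*·68.5012 + (1−p*)·103.2717]/1.04 = 69.3492. B = V − Δ·S = 141.7878.
(0,0): S=71.0000. Δ = (V_up−V_dn)/(S_up−S_dn) = (69.3492−95.0854)/(77.3900−43.3100) = -0.7552. V = [p*·69.3492 + (1−p*)·95.0854]/1.04 = 69.2597. B = V − Δ·S = 122.8768.
Self-financing check: at every node Δ·S+B equals the discounted successor values.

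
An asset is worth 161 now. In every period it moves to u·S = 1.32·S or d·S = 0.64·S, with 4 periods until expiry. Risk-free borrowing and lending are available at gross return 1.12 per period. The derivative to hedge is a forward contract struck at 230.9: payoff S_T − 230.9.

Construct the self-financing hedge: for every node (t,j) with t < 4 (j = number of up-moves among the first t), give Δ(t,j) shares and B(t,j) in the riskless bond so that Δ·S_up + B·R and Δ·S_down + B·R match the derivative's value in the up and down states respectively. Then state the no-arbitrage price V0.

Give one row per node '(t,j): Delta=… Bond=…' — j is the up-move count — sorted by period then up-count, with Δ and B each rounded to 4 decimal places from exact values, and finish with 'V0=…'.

The replicating-portfolio and risk-neutral prices coincide; use p* = (1.12−0.64)/(1.32−0.64) = 0.7059 for the latter.
At expiry t=4: V(4,0)=-203.8887, V(4,1)=-175.1892, V(4,2)=-115.9964, V(4,3)=6.0887, V(4,4)=257.8892
Node (3,0) S=42.2052: V=(p*·-175.1892+(1−p*)·-203.8887)/1.12=-163.9555; Δ=(-175.1892−-203.8887)/(55.7108−27.0113)=1.0000; B=V−Δ·S=-206.1607
Node (3,1) S=87.0482: V=(p*·-115.9964+(1−p*)·-175.1892)/1.12=-119.1125; Δ=(-115.9964−-175.1892)/(114.9036−55.7108)=1.0000; B=V−Δ·S=-206.1607
Node (3,2) S=179.5369: V=(p*·6.0887+(1−p*)·-115.9964)/1.12=-26.6238; Δ=(6.0887−-115.9964)/(236.9887−114.9036)=1.0000; B=V−Δ·S=-206.1607
Node (3,3) S=370.2948: V=(p*·257.8892+(1−p*)·6.0887)/1.12=164.1341; Δ=(257.8892−6.0887)/(488.7892−236.9887)=1.0000; B=V−Δ·S=-206.1607
Node (2,0) S=65.9456: V=(p*·-119.1125+(1−p*)·-163.9555)/1.12=-118.1265; Δ=(-119.1125−-163.9555)/(87.0482−42.2052)=1.0000; B=V−Δ·S=-184.0721
Node (2,1) S=136.0128: V=(p*·-26.6238+(1−p*)·-119.1125)/1.12=-48.0593; Δ=(-26.6238−-119.1125)/(179.5369−87.0482)=1.0000; B=V−Δ·S=-184.0721
Node (2,2) S=280.5264: V=(p*·164.1341+(1−p*)·-26.6238)/1.12=96.4543; Δ=(164.1341−-26.6238)/(370.2948−179.5369)=1.0000; B=V−Δ·S=-184.0721
Node (1,0) S=103.0400: V=(p*·-48.0593+(1−p*)·-118.1265)/1.12=-61.3101; Δ=(-48.0593−-118.1265)/(136.0128−65.9456)=1.0000; B=V−Δ·S=-164.3501
Node (1,1) S=212.5200: V=(p*·96.4543+(1−p*)·-48.0593)/1.12=48.1699; Δ=(96.4543−-48.0593)/(280.5264−136.0128)=1.0000; B=V−Δ·S=-164.3501
Node (0,0) S=161.0000: V=(p*·48.1699+(1−p*)·-61.3101)/1.12=14.2589; Δ=(48.1699−-61.3101)/(212.5200−103.0400)=1.0000; B=V−Δ·S=-146.7411
Check: Δ(0,0)·S0 + B(0,0) = 14.2589 = V0.

(0,0): Delta=1.0000 Bond=-146.7411
(1,0): Delta=1.0000 Bond=-164.3501
(1,1): Delta=1.0000 Bond=-164.3501
(2,0): Delta=1.0000 Bond=-184.0721
(2,1): Delta=1.0000 Bond=-184.0721
(2,2): Delta=1.0000 Bond=-184.0721
(3,0): Delta=1.0000 Bond=-206.1607
(3,1): Delta=1.0000 Bond=-206.1607
(3,2): Delta=1.0000 Bond=-206.1607
(3,3): Delta=1.0000 Bond=-206.1607
V0=14.2589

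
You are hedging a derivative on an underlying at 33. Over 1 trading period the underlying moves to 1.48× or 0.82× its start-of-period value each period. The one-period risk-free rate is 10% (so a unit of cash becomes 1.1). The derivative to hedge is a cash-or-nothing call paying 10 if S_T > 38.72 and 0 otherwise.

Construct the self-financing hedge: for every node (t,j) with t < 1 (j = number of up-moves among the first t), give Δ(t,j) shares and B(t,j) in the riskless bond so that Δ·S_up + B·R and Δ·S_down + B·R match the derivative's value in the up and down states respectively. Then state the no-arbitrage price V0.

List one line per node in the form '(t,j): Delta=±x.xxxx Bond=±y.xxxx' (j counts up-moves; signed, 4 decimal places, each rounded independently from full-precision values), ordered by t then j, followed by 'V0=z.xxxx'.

(0,0): Delta=0.4591 Bond=-11.2948
V0=3.8567

Since d<R<u, set p* = (R−d)/(u−d) = 0.4242; price each node as the discounted p*-expectation of its children.
Terminal payoffs: V(1,0)=0.0000, V(1,1)=10.0000
  t=0,j=0: stock 33.0000 → up 48.8400 (V=10.0000), down 27.0600 (V=0.0000). Price 3.8567; hedge Δ=0.4591, bond B=-11.2948.
Each (Δ,B) replicates both successor values, so the strategy is self-financing and V0 is arbitrage-free.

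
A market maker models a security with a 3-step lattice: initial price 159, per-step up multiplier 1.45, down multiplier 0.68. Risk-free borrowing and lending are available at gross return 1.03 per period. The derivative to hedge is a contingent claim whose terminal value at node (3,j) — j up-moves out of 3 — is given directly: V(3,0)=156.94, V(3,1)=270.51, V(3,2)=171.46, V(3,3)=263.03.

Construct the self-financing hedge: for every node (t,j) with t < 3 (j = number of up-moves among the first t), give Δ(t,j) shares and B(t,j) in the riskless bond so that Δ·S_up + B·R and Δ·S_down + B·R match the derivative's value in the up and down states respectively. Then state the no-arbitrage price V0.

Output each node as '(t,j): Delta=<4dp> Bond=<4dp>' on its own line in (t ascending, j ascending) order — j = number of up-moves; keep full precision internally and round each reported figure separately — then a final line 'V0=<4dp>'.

(0,0): Delta=0.0277 Bond=195.0007
(1,0): Delta=0.1974 Bond=182.5020
(1,1): Delta=-0.0678 Bond=222.8692
(2,0): Delta=2.0061 Bond=54.9946
(2,1): Delta=-0.8205 Bond=347.5560
(2,2): Delta=0.3557 Bond=87.9544
V0=199.3993

Since d<R<u, set p* = (R−d)/(u−d) = 0.4545; price each node as the discounted p*-expectation of its children.
Payoff layer (t=3): V(3,0)=156.9400, V(3,1)=270.5100, V(3,2)=171.4600, V(3,3)=263.0300
(2,0): S=73.5216. Δ = (V_up−V_dn)/(S_up−S_dn) = (270.5100−156.9400)/(106.6063−49.9947) = 2.0061. V = [p*·270.5100 + (1−p*)·156.9400]/1.03 = 202.4881. B = V − Δ·S = 54.9946.
(2,1): S=156.7740. Δ = (V_up−V_dn)/(S_up−S_dn) = (171.4600−270.5100)/(227.3223−106.6063) = -0.8205. V = [p*·171.4600 + (1−p*)·270.5100]/1.03 = 218.9197. B = V − Δ·S = 347.5560.
(2,2): S=334.2975. Δ = (V_up−V_dn)/(S_up−S_dn) = (263.0300−171.4600)/(484.7314−227.3223) = 0.3557. V = [p*·263.0300 + (1−p*)·171.4600]/1.03 = 206.8764. B = V − Δ·S = 87.9544.
(1,0): S=108.1200. Δ = (V_up−V_dn)/(S_up−S_dn) = (218.9197−202.4881)/(156.7740−73.5216) = 0.1974. V = [p*·218.9197 + (1−p*)·202.4881]/1.03 = 203.8417. B = V − Δ·S = 182.5020.
(1,1): S=230.5500. Δ = (V_up−V_dn)/(S_up−S_dn) = (206.8764−218.9197)/(334.2975−156.7740) = -0.0678. V = [p*·206.8764 + (1−p*)·218.9197]/1.03 = 207.2286. B = V − Δ·S = 222.8692.
(0,0): S=159.0000. Δ = (V_up−V_dn)/(S_up−S_dn) = (207.2286−203.8417)/(230.5500−108.1200) = 0.0277. V = [p*·207.2286 + (1−p*)·203.8417]/1.03 = 199.3993. B = V − Δ·S = 195.0007.
Check: Δ(0,0)·S0 + B(0,0) = 199.3993 = V0.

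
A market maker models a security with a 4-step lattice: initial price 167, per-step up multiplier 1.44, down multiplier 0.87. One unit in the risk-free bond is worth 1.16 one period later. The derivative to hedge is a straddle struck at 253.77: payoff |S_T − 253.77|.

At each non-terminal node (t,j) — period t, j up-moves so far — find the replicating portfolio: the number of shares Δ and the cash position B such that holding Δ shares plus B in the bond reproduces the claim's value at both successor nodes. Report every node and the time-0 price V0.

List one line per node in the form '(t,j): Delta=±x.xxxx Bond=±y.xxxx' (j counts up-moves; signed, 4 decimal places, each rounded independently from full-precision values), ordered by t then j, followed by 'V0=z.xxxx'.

The replicating-portfolio and risk-neutral prices coincide; use p* = (1.16−0.87)/(1.44−0.87) = 0.5088 for the latter.
Payoff layer (t=4): V(4,0)=158.0961, V(4,1)=95.4132, V(4,2)=8.3378, V(4,3)=180.0636, V(4,4)=464.2994
(3,0): S=109.9700. Δ = (V_up−V_dn)/(S_up−S_dn) = (95.4132−158.0961)/(158.3568−95.6739) = -1.0000. V = [p*·95.4132 + (1−p*)·158.0961]/1.16 = 108.7972. B = V − Δ·S = 218.7672.
(3,1): S=182.0193. Δ = (V_up−V_dn)/(S_up−S_dn) = (8.3378−95.4132)/(262.1078−158.3568) = -0.8393. V = [p*·8.3378 + (1−p*)·95.4132]/1.16 = 44.0618. B = V − Δ·S = 196.8256.
(3,2): S=301.2733. Δ = (V_up−V_dn)/(S_up−S_dn) = (180.0636−8.3378)/(433.8336−262.1078) = 1.0000. V = [p*·180.0636 + (1−p*)·8.3378]/1.16 = 82.5061. B = V − Δ·S = -218.7672.
(3,3): S=498.6593. Δ = (V_up−V_dn)/(S_up−S_dn) = (464.2994−180.0636)/(718.0694−433.8336) = 1.0000. V = [p*·464.2994 + (1−p*)·180.0636]/1.16 = 279.8921. B = V − Δ·S = -218.7672.
(2,0): S=126.4023. Δ = (V_up−V_dn)/(S_up−S_dn) = (44.0618−108.7972)/(182.0193−109.9700) = -0.8985. V = [p*·44.0618 + (1−p*)·108.7972]/1.16 = 65.3980. B = V − Δ·S = 178.9689.
(2,1): S=209.2176. Δ = (V_up−V_dn)/(S_up−S_dn) = (82.5061−44.0618)/(301.2733−182.0193) = 0.3224. V = [p*·82.5061 + (1−p*)·44.0618]/1.16 = 54.8458. B = V − Δ·S = -12.6003.
(2,2): S=346.2912. Δ = (V_up−V_dn)/(S_up−S_dn) = (279.8921−82.5061)/(498.6593−301.2733) = 1.0000. V = [p*·279.8921 + (1−p*)·82.5061]/1.16 = 157.6988. B = V − Δ·S = -188.5924.
(1,0): S=145.2900. Δ = (V_up−V_dn)/(S_up−S_dn) = (54.8458−65.3980)/(209.2176−126.4023) = -0.1274. V = [p*·54.8458 + (1−p*)·65.3980]/1.16 = 51.7494. B = V − Δ·S = 70.2620.
(1,1): S=240.4800. Δ = (V_up−V_dn)/(S_up−S_dn) = (157.6988−54.8458)/(346.2912−209.2176) = 0.7503. V = [p*·157.6988 + (1−p*)·54.8458]/1.16 = 92.3918. B = V − Δ·S = -88.0519.
(0,0): S=167.0000. Δ = (V_up−V_dn)/(S_up−S_dn) = (92.3918−51.7494)/(240.4800−145.2900) = 0.4270. V = [p*·92.3918 + (1−p*)·51.7494]/1.16 = 62.4372. B = V − Δ·S = -8.8652.
Check: Δ(0,0)·S0 + B(0,0) = 62.4372 = V0.

(0,0): Delta=0.4270 Bond=-8.8652
(1,0): Delta=-0.1274 Bond=70.2620
(1,1): Delta=0.7503 Bond=-88.0519
(2,0): Delta=-0.8985 Bond=178.9689
(2,1): Delta=0.3224 Bond=-12.6003
(2,2): Delta=1.0000 Bond=-188.5924
(3,0): Delta=-1.0000 Bond=218.7672
(3,1): Delta=-0.8393 Bond=196.8256
(3,2): Delta=1.0000 Bond=-218.7672
(3,3): Delta=1.0000 Bond=-218.7672
V0=62.4372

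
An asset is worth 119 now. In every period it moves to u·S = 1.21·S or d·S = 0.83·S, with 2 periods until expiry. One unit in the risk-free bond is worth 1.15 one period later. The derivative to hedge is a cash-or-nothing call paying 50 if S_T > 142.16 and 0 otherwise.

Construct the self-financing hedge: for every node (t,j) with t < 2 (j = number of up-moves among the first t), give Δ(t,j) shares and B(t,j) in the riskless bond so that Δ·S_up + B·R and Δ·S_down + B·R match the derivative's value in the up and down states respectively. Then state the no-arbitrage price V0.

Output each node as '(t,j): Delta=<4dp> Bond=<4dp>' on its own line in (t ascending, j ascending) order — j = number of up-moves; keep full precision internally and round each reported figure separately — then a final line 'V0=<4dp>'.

No-arbitrage ⇒ martingale measure with p* = (R−d)/(u−d) = 0.8421.
At expiry t=2: V(2,0)=0.0000, V(2,1)=0.0000, V(2,2)=50.0000
Node (1,0) S=98.7700: V=(p*·0.0000+(1−p*)·0.0000)/1.15=0.0000; Δ=(0.0000−0.0000)/(119.5117−81.9791)=0.0000; B=V−Δ·S=0.0000
Node (1,1) S=143.9900: V=(p*·50.0000+(1−p*)·0.0000)/1.15=36.6133; Δ=(50.0000−0.0000)/(174.2279−119.5117)=0.9138; B=V−Δ·S=-94.9657
Node (0,0) S=119.0000: V=(p*·36.6133+(1−p*)·0.0000)/1.15=26.8106; Δ=(36.6133−0.0000)/(143.9900−98.7700)=0.8097; B=V−Δ·S=-69.5401
The time-0 hedge costs 26.8106, which is the no-arbitrage price.

(0,0): Delta=0.8097 Bond=-69.5401
(1,0): Delta=0.0000 Bond=0.0000
(1,1): Delta=0.9138 Bond=-94.9657
V0=26.8106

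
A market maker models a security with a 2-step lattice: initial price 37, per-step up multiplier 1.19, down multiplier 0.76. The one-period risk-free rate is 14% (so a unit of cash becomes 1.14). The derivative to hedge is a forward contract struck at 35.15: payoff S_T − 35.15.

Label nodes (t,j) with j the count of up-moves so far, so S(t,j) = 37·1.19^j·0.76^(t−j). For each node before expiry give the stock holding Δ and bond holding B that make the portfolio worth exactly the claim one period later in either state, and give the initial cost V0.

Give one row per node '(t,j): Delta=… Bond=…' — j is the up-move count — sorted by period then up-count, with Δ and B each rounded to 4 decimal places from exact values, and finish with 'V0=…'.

(0,0): Delta=1.0000 Bond=-27.0468
(1,0): Delta=1.0000 Bond=-30.8333
(1,1): Delta=1.0000 Bond=-30.8333
V0=9.9532

Risk-neutral probability p* = (R−d)/(u−d) = (1.14−0.76)/(1.19−0.76) = 0.8837.
Terminal values V(2,·): V(2,0)=-13.7788, V(2,1)=-1.6872, V(2,2)=17.2457
(1,0): S=28.1200. Δ = (V_up−V_dn)/(S_up−S_dn) = (-1.6872−-13.7788)/(33.4628−21.3712) = 1.0000. V = [p*·-1.6872 + (1−p*)·-13.7788]/1.14 = -2.7133. B = V − Δ·S = -30.8333.
(1,1): S=44.0300. Δ = (V_up−V_dn)/(S_up−S_dn) = (17.2457−-1.6872)/(52.3957−33.4628) = 1.0000. V = [p*·17.2457 + (1−p*)·-1.6872]/1.14 = 13.1967. B = V − Δ·S = -30.8333.
(0,0): S=37.0000. Δ = (V_up−V_dn)/(S_up−S_dn) = (13.1967−-2.7133)/(44.0300−28.1200) = 1.0000. V = [p*·13.1967 + (1−p*)·-2.7133]/1.14 = 9.9532. B = V − Δ·S = -27.0468.
Check: Δ(0,0)·S0 + B(0,0) = 9.9532 = V0.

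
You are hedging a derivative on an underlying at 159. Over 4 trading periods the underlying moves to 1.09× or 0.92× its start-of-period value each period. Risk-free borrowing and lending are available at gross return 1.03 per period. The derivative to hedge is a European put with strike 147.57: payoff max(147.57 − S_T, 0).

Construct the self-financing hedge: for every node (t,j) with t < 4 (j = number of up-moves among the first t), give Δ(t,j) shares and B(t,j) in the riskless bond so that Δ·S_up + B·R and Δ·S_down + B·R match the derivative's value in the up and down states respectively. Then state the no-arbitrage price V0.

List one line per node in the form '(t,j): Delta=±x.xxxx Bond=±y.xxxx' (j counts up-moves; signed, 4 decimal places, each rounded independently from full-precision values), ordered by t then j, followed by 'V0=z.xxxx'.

No-arbitrage ⇒ martingale measure with p* = (R−d)/(u−d) = 0.6471.
At expiry t=4: V(4,0)=33.6635, V(4,1)=12.6156, V(4,2)=0.0000, V(4,3)=0.0000, V(4,4)=0.0000
(3,0): S=123.8114. Δ = (V_up−V_dn)/(S_up−S_dn) = (12.6156−33.6635)/(134.9544−113.9065) = -1.0000. V = [p*·12.6156 + (1−p*)·33.6635]/1.03 = 19.4605. B = V − Δ·S = 143.2718.
(3,1): S=146.6896. Δ = (V_up−V_dn)/(S_up−S_dn) = (0.0000−12.6156)/(159.8916−134.9544) = -0.5059. V = [p*·0.0000 + (1−p*)·12.6156]/1.03 = 4.3229. B = V − Δ·S = 78.5322.
(3,2): S=173.7953. Δ = (V_up−V_dn)/(S_up−S_dn) = (0.0000−0.0000)/(189.4368−159.8916) = 0.0000. V = [p*·0.0000 + (1−p*)·0.0000]/1.03 = 0.0000. B = V − Δ·S = 0.0000.
(3,3): S=205.9096. Δ = (V_up−V_dn)/(S_up−S_dn) = (0.0000−0.0000)/(224.4415−189.4368) = 0.0000. V = [p*·0.0000 + (1−p*)·0.0000]/1.03 = 0.0000. B = V − Δ·S = 0.0000.
(2,0): S=134.5776. Δ = (V_up−V_dn)/(S_up−S_dn) = (4.3229−19.4605)/(146.6896−123.8114) = -0.6617. V = [p*·4.3229 + (1−p*)·19.4605]/1.03 = 9.3840. B = V − Δ·S = 98.4286.
(2,1): S=159.4452. Δ = (V_up−V_dn)/(S_up−S_dn) = (0.0000−4.3229)/(173.7953−146.6896) = -0.1595. V = [p*·0.0000 + (1−p*)·4.3229]/1.03 = 1.4813. B = V − Δ·S = 26.9099.
(2,2): S=188.9079. Δ = (V_up−V_dn)/(S_up−S_dn) = (0.0000−0.0000)/(205.9096−173.7953) = 0.0000. V = [p*·0.0000 + (1−p*)·0.0000]/1.03 = 0.0000. B = V − Δ·S = 0.0000.
(1,0): S=146.2800. Δ = (V_up−V_dn)/(S_up−S_dn) = (1.4813−9.3840)/(159.4452−134.5776) = -0.3178. V = [p*·1.4813 + (1−p*)·9.3840]/1.03 = 4.1461. B = V − Δ·S = 50.6328.
(1,1): S=173.3100. Δ = (V_up−V_dn)/(S_up−S_dn) = (0.0000−1.4813)/(188.9079−159.4452) = -0.0503. V = [p*·0.0000 + (1−p*)·1.4813]/1.03 = 0.5076. B = V − Δ·S = 9.2210.
(0,0): S=159.0000. Δ = (V_up−V_dn)/(S_up−S_dn) = (0.5076−4.1461)/(173.3100−146.2800) = -0.1346. V = [p*·0.5076 + (1−p*)·4.1461]/1.03 = 1.7396. B = V − Δ·S = 23.1427.
Check: Δ(0,0)·S0 + B(0,0) = 1.7396 = V0.

(0,0): Delta=-0.1346 Bond=23.1427
(1,0): Delta=-0.3178 Bond=50.6328
(1,1): Delta=-0.0503 Bond=9.2210
(2,0): Delta=-0.6617 Bond=98.4286
(2,1): Delta=-0.1595 Bond=26.9099
(2,2): Delta=0.0000 Bond=0.0000
(3,0): Delta=-1.0000 Bond=143.2718
(3,1): Delta=-0.5059 Bond=78.5322
(3,2): Delta=0.0000 Bond=0.0000
(3,3): Delta=0.0000 Bond=0.0000
V0=1.7396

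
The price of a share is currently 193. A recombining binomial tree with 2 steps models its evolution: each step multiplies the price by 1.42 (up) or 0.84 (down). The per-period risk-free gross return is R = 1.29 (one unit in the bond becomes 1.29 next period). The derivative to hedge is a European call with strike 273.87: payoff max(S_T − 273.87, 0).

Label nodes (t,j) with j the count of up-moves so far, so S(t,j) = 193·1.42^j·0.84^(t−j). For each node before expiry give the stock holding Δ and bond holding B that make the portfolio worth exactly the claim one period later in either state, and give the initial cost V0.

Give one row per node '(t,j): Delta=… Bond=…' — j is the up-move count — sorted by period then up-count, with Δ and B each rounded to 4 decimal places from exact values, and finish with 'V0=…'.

(0,0): Delta=0.6195 Bond=-77.8516
(1,0): Delta=0.0000 Bond=0.0000
(1,1): Delta=0.7253 Bond=-129.4413
V0=41.7062

The replicating-portfolio and risk-neutral prices coincide; use p* = (1.29−0.84)/(1.42−0.84) = 0.7759 for the latter.
At expiry t=2: V(2,0)=0.0000, V(2,1)=0.0000, V(2,2)=115.2952
(1,0): S=162.1200. Δ = (V_up−V_dn)/(S_up−S_dn) = (0.0000−0.0000)/(230.2104−136.1808) = 0.0000. V = [p*·0.0000 + (1−p*)·0.0000]/1.29 = 0.0000. B = V − Δ·S = 0.0000.
(1,1): S=274.0600. Δ = (V_up−V_dn)/(S_up−S_dn) = (115.2952−0.0000)/(389.1652−230.2104) = 0.7253. V = [p*·115.2952 + (1−p*)·0.0000]/1.29 = 69.3435. B = V − Δ·S = -129.4413.
(0,0): S=193.0000. Δ = (V_up−V_dn)/(S_up−S_dn) = (69.3435−0.0000)/(274.0600−162.1200) = 0.6195. V = [p*·69.3435 + (1−p*)·0.0000]/1.29 = 41.7062. B = V − Δ·S = -77.8516.
Root portfolio cost Δ·193+B reproduces V0=41.7062.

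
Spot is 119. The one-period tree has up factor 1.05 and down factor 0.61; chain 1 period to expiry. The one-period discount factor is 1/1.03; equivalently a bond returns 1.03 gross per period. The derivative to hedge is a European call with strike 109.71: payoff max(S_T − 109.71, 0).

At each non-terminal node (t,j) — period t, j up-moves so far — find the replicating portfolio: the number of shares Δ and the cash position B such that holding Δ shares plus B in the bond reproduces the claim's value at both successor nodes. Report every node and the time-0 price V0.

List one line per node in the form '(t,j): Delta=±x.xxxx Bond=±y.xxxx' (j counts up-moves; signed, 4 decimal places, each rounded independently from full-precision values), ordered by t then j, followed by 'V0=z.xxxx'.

Risk-neutral probability p* = (R−d)/(u−d) = (1.03−0.61)/(1.05−0.61) = 0.9545.
At expiry t=1: V(1,0)=0.0000, V(1,1)=15.2400
  t=0,j=0: stock 119.0000 → up 124.9500 (V=15.2400), down 72.5900 (V=0.0000). Price 14.1236; hedge Δ=0.2911, bond B=-20.5128.
Check: Δ(0,0)·S0 + B(0,0) = 14.1236 = V0.

(0,0): Delta=0.2911 Bond=-20.5128
V0=14.1236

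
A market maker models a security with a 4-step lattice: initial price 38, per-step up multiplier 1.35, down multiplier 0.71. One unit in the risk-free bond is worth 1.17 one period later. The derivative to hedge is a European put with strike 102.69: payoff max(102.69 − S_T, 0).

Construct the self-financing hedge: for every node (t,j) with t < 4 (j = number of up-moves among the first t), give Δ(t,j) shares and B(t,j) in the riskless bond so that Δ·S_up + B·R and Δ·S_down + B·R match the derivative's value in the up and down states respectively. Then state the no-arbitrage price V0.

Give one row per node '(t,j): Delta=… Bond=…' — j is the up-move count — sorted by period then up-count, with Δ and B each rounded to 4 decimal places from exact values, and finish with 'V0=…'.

(0,0): Delta=-0.7757 Bond=49.6288
(1,0): Delta=-1.0000 Bond=64.1166
(1,1): Delta=-0.7296 Bond=55.6979
(2,0): Delta=-1.0000 Bond=75.0164
(2,1): Delta=-1.0000 Bond=75.0164
(2,2): Delta=-0.6739 Bond=61.3122
(3,0): Delta=-1.0000 Bond=87.7692
(3,1): Delta=-1.0000 Bond=87.7692
(3,2): Delta=-1.0000 Bond=87.7692
(3,3): Delta=-0.6068 Bond=65.4611
V0=20.1512

Risk-neutral probability p* = (R−d)/(u−d) = (1.17−0.71)/(1.35−0.71) = 0.7187.
Terminal values V(4,·): V(4,0)=93.0336, V(4,1)=84.3292, V(4,2)=67.7786, V(4,3)=36.3091, V(4,4)=0.0000
  t=3,j=0: stock 13.6006 → up 18.3608 (V=84.3292), down 9.6564 (V=93.0336). Price 74.1686; hedge Δ=-1.0000, bond B=87.7692.
  t=3,j=1: stock 25.8603 → up 34.9114 (V=67.7786), down 18.3608 (V=84.3292). Price 61.9089; hedge Δ=-1.0000, bond B=87.7692.
  t=3,j=2: stock 49.1711 → up 66.3809 (V=36.3091), down 34.9114 (V=67.7786). Price 38.5982; hedge Δ=-1.0000, bond B=87.7692.
  t=3,j=3: stock 93.4943 → up 126.2172 (V=0.0000), down 66.3809 (V=36.3091). Price 8.7281; hedge Δ=-0.6068, bond B=65.4611.
  t=2,j=0: stock 19.1558 → up 25.8603 (V=61.9089), down 13.6006 (V=74.1686). Price 55.8606; hedge Δ=-1.0000, bond B=75.0164.
  t=2,j=1: stock 36.4230 → up 49.1711 (V=38.5982), down 25.8603 (V=61.9089). Price 38.5934; hedge Δ=-1.0000, bond B=75.0164.
  t=2,j=2: stock 69.2550 → up 93.4943 (V=8.7281), down 49.1711 (V=38.5982). Price 14.6402; hedge Δ=-0.6739, bond B=61.3122.
  t=1,j=0: stock 26.9800 → up 36.4230 (V=38.5934), down 19.1558 (V=55.8606). Price 37.1366; hedge Δ=-1.0000, bond B=64.1166.
  t=1,j=1: stock 51.3000 → up 69.2550 (V=14.6402), down 36.4230 (V=38.5934). Price 18.2710; hedge Δ=-0.7296, bond B=55.6979.
  t=0,j=0: stock 38.0000 → up 51.3000 (V=18.2710), down 26.9800 (V=37.1366). Price 20.1512; hedge Δ=-0.7757, bond B=49.6288.
Check: Δ(0,0)·S0 + B(0,0) = 20.1512 = V0.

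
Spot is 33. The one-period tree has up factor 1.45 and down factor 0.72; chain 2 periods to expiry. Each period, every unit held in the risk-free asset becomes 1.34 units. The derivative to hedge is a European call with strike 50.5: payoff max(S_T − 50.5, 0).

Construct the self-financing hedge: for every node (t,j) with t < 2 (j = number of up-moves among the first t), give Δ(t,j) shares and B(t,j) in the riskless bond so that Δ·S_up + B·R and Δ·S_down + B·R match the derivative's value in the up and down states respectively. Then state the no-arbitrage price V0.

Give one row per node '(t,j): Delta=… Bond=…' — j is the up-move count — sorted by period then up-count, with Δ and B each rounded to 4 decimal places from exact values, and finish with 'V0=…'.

(0,0): Delta=0.4968 Bond=-8.8090
(1,0): Delta=0.0000 Bond=0.0000
(1,1): Delta=0.5406 Bond=-13.8984
V0=7.5856

Since d<R<u, set p* = (R−d)/(u−d) = 0.8493; price each node as the discounted p*-expectation of its children.
Terminal values V(2,·): V(2,0)=0.0000, V(2,1)=0.0000, V(2,2)=18.8825
  t=1,j=0: stock 23.7600 → up 34.4520 (V=0.0000), down 17.1072 (V=0.0000). Price 0.0000; hedge Δ=0.0000, bond B=0.0000.
  t=1,j=1: stock 47.8500 → up 69.3825 (V=18.8825), down 34.4520 (V=0.0000). Price 11.9681; hedge Δ=0.5406, bond B=-13.8984.
  t=0,j=0: stock 33.0000 → up 47.8500 (V=11.9681), down 23.7600 (V=0.0000). Price 7.5856; hedge Δ=0.4968, bond B=-8.8090.
Each (Δ,B) replicates both successor values, so the strategy is self-financing and V0 is arbitrage-free.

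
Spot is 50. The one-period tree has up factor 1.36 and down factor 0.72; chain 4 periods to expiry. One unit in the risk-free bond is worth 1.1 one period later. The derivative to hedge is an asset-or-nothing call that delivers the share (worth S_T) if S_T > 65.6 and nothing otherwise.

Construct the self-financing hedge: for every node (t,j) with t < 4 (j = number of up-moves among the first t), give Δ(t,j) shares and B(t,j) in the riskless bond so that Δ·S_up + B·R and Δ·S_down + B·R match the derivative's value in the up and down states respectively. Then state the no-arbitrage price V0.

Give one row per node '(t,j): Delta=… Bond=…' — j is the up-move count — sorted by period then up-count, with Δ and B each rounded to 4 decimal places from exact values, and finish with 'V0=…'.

(0,0): Delta=1.3091 Bond=-29.8967
(1,0): Delta=1.1451 Bond=-26.9837
(1,1): Delta=1.3685 Bond=-36.9250
(2,0): Delta=0.0000 Bond=0.0000
(2,1): Delta=1.5599 Bond=-49.9908
(2,2): Delta=1.2991 Bond=-34.2042
(3,0): Delta=0.0000 Bond=0.0000
(3,1): Delta=0.0000 Bond=0.0000
(3,2): Delta=2.1250 Bond=-92.6145
(3,3): Delta=1.0000 Bond=0.0000
V0=35.5585

The replicating-portfolio and risk-neutral prices coincide; use p* = (1.1−0.72)/(1.36−0.72) = 0.5938 for the latter.
Payoff layer (t=4): V(4,0)=0.0000, V(4,1)=0.0000, V(4,2)=0.0000, V(4,3)=90.5564, V(4,4)=171.0510
Node (3,0) S=18.6624: V=(p*·0.0000+(1−p*)·0.0000)/1.1=0.0000; Δ=(0.0000−0.0000)/(25.3809−13.4369)=0.0000; B=V−Δ·S=0.0000
Node (3,1) S=35.2512: V=(p*·0.0000+(1−p*)·0.0000)/1.1=0.0000; Δ=(0.0000−0.0000)/(47.9416−25.3809)=0.0000; B=V−Δ·S=0.0000
Node (3,2) S=66.5856: V=(p*·90.5564+(1−p*)·0.0000)/1.1=48.8799; Δ=(90.5564−0.0000)/(90.5564−47.9416)=2.1250; B=V−Δ·S=-92.6145
Node (3,3) S=125.7728: V=(p*·171.0510+(1−p*)·90.5564)/1.1=125.7728; Δ=(171.0510−90.5564)/(171.0510−90.5564)=1.0000; B=V−Δ·S=0.0000
Node (2,0) S=25.9200: V=(p*·0.0000+(1−p*)·0.0000)/1.1=0.0000; Δ=(0.0000−0.0000)/(35.2512−18.6624)=0.0000; B=V−Δ·S=0.0000
Node (2,1) S=48.9600: V=(p*·48.8799+(1−p*)·0.0000)/1.1=26.3840; Δ=(48.8799−0.0000)/(66.5856−35.2512)=1.5599; B=V−Δ·S=-49.9908
Node (2,2) S=92.4800: V=(p*·125.7728+(1−p*)·48.8799)/1.1=85.9410; Δ=(125.7728−48.8799)/(125.7728−66.5856)=1.2991; B=V−Δ·S=-34.2042
Node (1,0) S=36.0000: V=(p*·26.3840+(1−p*)·0.0000)/1.1=14.2414; Δ=(26.3840−0.0000)/(48.9600−25.9200)=1.1451; B=V−Δ·S=-26.9837
Node (1,1) S=68.0000: V=(p*·85.9410+(1−p*)·26.3840)/1.1=56.1327; Δ=(85.9410−26.3840)/(92.4800−48.9600)=1.3685; B=V−Δ·S=-36.9250
Node (0,0) S=50.0000: V=(p*·56.1327+(1−p*)·14.2414)/1.1=35.5585; Δ=(56.1327−14.2414)/(68.0000−36.0000)=1.3091; B=V−Δ·S=-29.8967
Check: Δ(0,0)·S0 + B(0,0) = 35.5585 = V0.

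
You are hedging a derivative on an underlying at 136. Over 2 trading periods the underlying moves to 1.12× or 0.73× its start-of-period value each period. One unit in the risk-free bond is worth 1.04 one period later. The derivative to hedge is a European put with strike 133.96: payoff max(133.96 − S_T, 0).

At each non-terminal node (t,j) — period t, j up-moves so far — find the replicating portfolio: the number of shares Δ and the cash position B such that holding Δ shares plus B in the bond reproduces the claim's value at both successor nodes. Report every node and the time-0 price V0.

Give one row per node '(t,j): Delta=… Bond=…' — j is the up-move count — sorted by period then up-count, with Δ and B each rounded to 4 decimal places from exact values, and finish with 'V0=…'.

Under the risk-neutral measure, an up-move has probability p* = (R−d)/(u−d) = 0.7949 and values discount at R = 1.04.
Terminal payoffs: V(2,0)=61.4856, V(2,1)=22.7664, V(2,2)=0.0000
Node (1,0) S=99.2800: V=(p*·22.7664+(1−p*)·61.4856)/1.04=29.5277; Δ=(22.7664−61.4856)/(111.1936−72.4744)=-1.0000; B=V−Δ·S=128.8077
Node (1,1) S=152.3200: V=(p*·0.0000+(1−p*)·22.7664)/1.04=4.4904; Δ=(0.0000−22.7664)/(170.5984−111.1936)=-0.3832; B=V−Δ·S=62.8658
Node (0,0) S=136.0000: V=(p*·4.4904+(1−p*)·29.5277)/1.04=9.2560; Δ=(4.4904−29.5277)/(152.3200−99.2800)=-0.4720; B=V−Δ·S=73.4542
Root portfolio cost Δ·136+B reproduces V0=9.2560.

(0,0): Delta=-0.4720 Bond=73.4542
(1,0): Delta=-1.0000 Bond=128.8077
(1,1): Delta=-0.3832 Bond=62.8658
V0=9.2560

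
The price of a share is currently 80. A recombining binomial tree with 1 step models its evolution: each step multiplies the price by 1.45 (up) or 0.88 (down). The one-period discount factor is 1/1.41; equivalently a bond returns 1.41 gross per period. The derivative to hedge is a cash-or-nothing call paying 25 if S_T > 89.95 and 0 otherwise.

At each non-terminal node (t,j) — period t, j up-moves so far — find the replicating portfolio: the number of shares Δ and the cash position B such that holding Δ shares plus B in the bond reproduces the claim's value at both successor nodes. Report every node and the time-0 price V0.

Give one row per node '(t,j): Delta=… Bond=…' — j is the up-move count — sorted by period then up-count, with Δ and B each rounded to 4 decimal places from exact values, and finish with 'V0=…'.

Since d<R<u, set p* = (R−d)/(u−d) = 0.9298; price each node as the discounted p*-expectation of its children.
Terminal payoffs: V(1,0)=0.0000, V(1,1)=25.0000
(0,0): S=80.0000. Δ = (V_up−V_dn)/(S_up−S_dn) = (25.0000−0.0000)/(116.0000−70.4000) = 0.5482. V = [p*·25.0000 + (1−p*)·0.0000]/1.41 = 16.4863. B = V − Δ·S = -27.3734.
Check: Δ(0,0)·S0 + B(0,0) = 16.4863 = V0.

(0,0): Delta=0.5482 Bond=-27.3734
V0=16.4863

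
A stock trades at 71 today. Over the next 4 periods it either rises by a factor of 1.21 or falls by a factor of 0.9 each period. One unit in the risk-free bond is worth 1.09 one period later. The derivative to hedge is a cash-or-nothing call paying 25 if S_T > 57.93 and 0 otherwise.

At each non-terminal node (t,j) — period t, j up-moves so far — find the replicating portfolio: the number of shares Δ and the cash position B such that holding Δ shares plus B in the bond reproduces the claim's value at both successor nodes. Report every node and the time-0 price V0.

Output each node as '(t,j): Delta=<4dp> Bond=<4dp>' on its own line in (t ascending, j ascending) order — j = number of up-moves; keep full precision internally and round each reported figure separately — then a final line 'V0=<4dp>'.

(0,0): Delta=0.0509 Bond=13.7009
(1,0): Delta=0.1592 Bond=8.0138
(1,1): Delta=0.0000 Bond=19.3046
(2,0): Delta=0.4980 Bond=-10.7509
(2,1): Delta=0.0000 Bond=21.0420
(2,2): Delta=0.0000 Bond=21.0420
(3,0): Delta=1.5581 Bond=-66.5877
(3,1): Delta=0.0000 Bond=22.9358
(3,2): Delta=0.0000 Bond=22.9358
(3,3): Delta=0.0000 Bond=22.9358
V0=17.3130

Risk-neutral probability p* = (R−d)/(u−d) = (1.09−0.9)/(1.21−0.9) = 0.6129.
At expiry t=4: V(4,0)=0.0000, V(4,1)=25.0000, V(4,2)=25.0000, V(4,3)=25.0000, V(4,4)=25.0000
(3,0): S=51.7590. Δ = (V_up−V_dn)/(S_up−S_dn) = (25.0000−0.0000)/(62.6284−46.5831) = 1.5581. V = [p*·25.0000 + (1−p*)·0.0000]/1.09 = 14.0574. B = V − Δ·S = -66.5877.
(3,1): S=69.5871. Δ = (V_up−V_dn)/(S_up−S_dn) = (25.0000−25.0000)/(84.2004−62.6284) = 0.0000. V = [p*·25.0000 + (1−p*)·25.0000]/1.09 = 22.9358. B = V − Δ·S = 22.9358.
(3,2): S=93.5560. Δ = (V_up−V_dn)/(S_up−S_dn) = (25.0000−25.0000)/(113.2027−84.2004) = 0.0000. V = [p*·25.0000 + (1−p*)·25.0000]/1.09 = 22.9358. B = V − Δ·S = 22.9358.
(3,3): S=125.7808. Δ = (V_up−V_dn)/(S_up−S_dn) = (25.0000−25.0000)/(152.1948−113.2027) = 0.0000. V = [p*·25.0000 + (1−p*)·25.0000]/1.09 = 22.9358. B = V − Δ·S = 22.9358.
(2,0): S=57.5100. Δ = (V_up−V_dn)/(S_up−S_dn) = (22.9358−14.0574)/(69.5871−51.7590) = 0.4980. V = [p*·22.9358 + (1−p*)·14.0574]/1.09 = 17.8890. B = V − Δ·S = -10.7509.
(2,1): S=77.3190. Δ = (V_up−V_dn)/(S_up−S_dn) = (22.9358−22.9358)/(93.5560−69.5871) = 0.0000. V = [p*·22.9358 + (1−p*)·22.9358]/1.09 = 21.0420. B = V − Δ·S = 21.0420.
(2,2): S=103.9511. Δ = (V_up−V_dn)/(S_up−S_dn) = (22.9358−22.9358)/(125.7808−93.5560) = 0.0000. V = [p*·22.9358 + (1−p*)·22.9358]/1.09 = 21.0420. B = V − Δ·S = 21.0420.
(1,0): S=63.9000. Δ = (V_up−V_dn)/(S_up−S_dn) = (21.0420−17.8890)/(77.3190−57.5100) = 0.1592. V = [p*·21.0420 + (1−p*)·17.8890]/1.09 = 18.1848. B = V − Δ·S = 8.0138.
(1,1): S=85.9100. Δ = (V_up−V_dn)/(S_up−S_dn) = (21.0420−21.0420)/(103.9511−77.3190) = 0.0000. V = [p*·21.0420 + (1−p*)·21.0420]/1.09 = 19.3046. B = V − Δ·S = 19.3046.
(0,0): S=71.0000. Δ = (V_up−V_dn)/(S_up−S_dn) = (19.3046−18.1848)/(85.9100−63.9000) = 0.0509. V = [p*·19.3046 + (1−p*)·18.1848]/1.09 = 17.3130. B = V − Δ·S = 13.7009.
Self-financing check: at every node Δ·S+B equals the discounted successor values.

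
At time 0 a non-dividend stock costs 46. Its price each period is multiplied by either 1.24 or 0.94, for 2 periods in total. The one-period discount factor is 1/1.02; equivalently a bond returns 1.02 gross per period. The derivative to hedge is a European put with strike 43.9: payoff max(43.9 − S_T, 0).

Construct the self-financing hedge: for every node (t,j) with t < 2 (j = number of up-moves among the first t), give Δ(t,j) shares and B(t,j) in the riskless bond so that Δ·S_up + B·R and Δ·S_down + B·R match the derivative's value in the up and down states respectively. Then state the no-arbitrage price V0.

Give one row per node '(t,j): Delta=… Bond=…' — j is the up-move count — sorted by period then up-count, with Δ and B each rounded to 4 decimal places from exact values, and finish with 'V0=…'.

(0,0): Delta=-0.1695 Bond=9.4814
(1,0): Delta=-0.2509 Bond=13.1878
(1,1): Delta=0.0000 Bond=0.0000
V0=1.6822

Since d<R<u, set p* = (R−d)/(u−d) = 0.2667; price each node as the discounted p*-expectation of its children.
Payoff layer (t=2): V(2,0)=3.2544, V(2,1)=0.0000, V(2,2)=0.0000
  t=1,j=0: stock 43.2400 → up 53.6176 (V=0.0000), down 40.6456 (V=3.2544). Price 2.3398; hedge Δ=-0.2509, bond B=13.1878.
  t=1,j=1: stock 57.0400 → up 70.7296 (V=0.0000), down 53.6176 (V=0.0000). Price 0.0000; hedge Δ=0.0000, bond B=0.0000.
  t=0,j=0: stock 46.0000 → up 57.0400 (V=0.0000), down 43.2400 (V=2.3398). Price 1.6822; hedge Δ=-0.1695, bond B=9.4814.
Self-financing check: at every node Δ·S+B equals the discounted successor values.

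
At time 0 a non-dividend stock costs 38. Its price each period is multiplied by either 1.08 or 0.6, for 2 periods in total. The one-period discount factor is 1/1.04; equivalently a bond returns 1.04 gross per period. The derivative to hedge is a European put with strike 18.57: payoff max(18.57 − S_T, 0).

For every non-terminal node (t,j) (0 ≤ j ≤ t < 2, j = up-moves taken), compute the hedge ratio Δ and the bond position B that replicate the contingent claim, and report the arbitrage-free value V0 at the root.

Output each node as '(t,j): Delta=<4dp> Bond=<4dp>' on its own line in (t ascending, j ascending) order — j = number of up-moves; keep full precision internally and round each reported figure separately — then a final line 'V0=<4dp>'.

(0,0): Delta=-0.0215 Bond=0.8477
(1,0): Delta=-0.4468 Bond=10.5793
(1,1): Delta=0.0000 Bond=0.0000
V0=0.0314

No-arbitrage ⇒ martingale measure with p* = (R−d)/(u−d) = 0.9167.
Terminal values V(2,·): V(2,0)=4.8900, V(2,1)=0.0000, V(2,2)=0.0000
(1,0): S=22.8000. Δ = (V_up−V_dn)/(S_up−S_dn) = (0.0000−4.8900)/(24.6240−13.6800) = -0.4468. V = [p*·0.0000 + (1−p*)·4.8900]/1.04 = 0.3918. B = V − Δ·S = 10.5793.
(1,1): S=41.0400. Δ = (V_up−V_dn)/(S_up−S_dn) = (0.0000−0.0000)/(44.3232−24.6240) = 0.0000. V = [p*·0.0000 + (1−p*)·0.0000]/1.04 = 0.0000. B = V − Δ·S = 0.0000.
(0,0): S=38.0000. Δ = (V_up−V_dn)/(S_up−S_dn) = (0.0000−0.3918)/(41.0400−22.8000) = -0.0215. V = [p*·0.0000 + (1−p*)·0.3918]/1.04 = 0.0314. B = V − Δ·S = 0.8477.
Each (Δ,B) replicates both successor values, so the strategy is self-financing and V0 is arbitrage-free.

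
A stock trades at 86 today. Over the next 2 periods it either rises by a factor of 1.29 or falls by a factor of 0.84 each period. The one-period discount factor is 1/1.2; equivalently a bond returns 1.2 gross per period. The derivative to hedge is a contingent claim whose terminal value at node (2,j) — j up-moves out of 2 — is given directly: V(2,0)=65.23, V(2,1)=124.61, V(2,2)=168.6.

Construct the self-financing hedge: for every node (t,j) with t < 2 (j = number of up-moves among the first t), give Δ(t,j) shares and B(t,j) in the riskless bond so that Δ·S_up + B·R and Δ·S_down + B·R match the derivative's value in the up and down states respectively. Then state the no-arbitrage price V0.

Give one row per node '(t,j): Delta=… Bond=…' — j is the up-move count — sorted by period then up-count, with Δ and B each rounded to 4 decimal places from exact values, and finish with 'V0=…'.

Under the risk-neutral measure, an up-move has probability p* = (R−d)/(u−d) = 0.8000 and values discount at R = 1.2.
Payoff layer (t=2): V(2,0)=65.2300, V(2,1)=124.6100, V(2,2)=168.6000
Node (1,0) S=72.2400: V=(p*·124.6100+(1−p*)·65.2300)/1.2=93.9450; Δ=(124.6100−65.2300)/(93.1896−60.6816)=1.8266; B=V−Δ·S=-38.0106
Node (1,1) S=110.9400: V=(p*·168.6000+(1−p*)·124.6100)/1.2=133.1683; Δ=(168.6000−124.6100)/(143.1126−93.1896)=0.8812; B=V−Δ·S=35.4128
Node (0,0) S=86.0000: V=(p*·133.1683+(1−p*)·93.9450)/1.2=104.4364; Δ=(133.1683−93.9450)/(110.9400−72.2400)=1.0135; B=V−Δ·S=17.2734
Check: Δ(0,0)·S0 + B(0,0) = 104.4364 = V0.

(0,0): Delta=1.0135 Bond=17.2734
(1,0): Delta=1.8266 Bond=-38.0106
(1,1): Delta=0.8812 Bond=35.4128
V0=104.4364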